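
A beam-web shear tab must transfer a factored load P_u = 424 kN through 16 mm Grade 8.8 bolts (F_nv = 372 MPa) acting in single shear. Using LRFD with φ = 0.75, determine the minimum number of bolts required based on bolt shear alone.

A_b = π·16²/4 = 201.1 mm².
Per-bolt design strength φR_n = 0.75 × 372 × 201.1 × 1 / 1000 = 56.1 kN.
n ≥ 424 / 56.1 = 7.558 → use 8 bolts.

8 bolts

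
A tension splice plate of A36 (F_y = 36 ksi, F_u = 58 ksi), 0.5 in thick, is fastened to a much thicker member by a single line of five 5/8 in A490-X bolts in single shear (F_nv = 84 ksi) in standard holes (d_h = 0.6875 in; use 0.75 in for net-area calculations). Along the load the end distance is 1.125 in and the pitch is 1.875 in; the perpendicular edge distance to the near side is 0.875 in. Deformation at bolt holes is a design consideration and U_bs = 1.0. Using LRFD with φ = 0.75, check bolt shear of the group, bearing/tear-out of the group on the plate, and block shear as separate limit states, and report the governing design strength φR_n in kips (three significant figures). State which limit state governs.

Bolt shear: A_b = π·0.625²/4 = 0.3068 in²; R_n = 84 × 0.3068 × 5 × 1 = 128.9 kips → 0.75 × 128.9 = 96.6 kips.
Bearing: edge l_c = 0.7812, r_n = 27.19 kips; interior l_c = 1.188, r_n = 41.33 kips; R_n = 27.19 + 4·41.33 = 192.5 kips → 144 kips.
Block shear: A_gv = 4.312, A_nv = 2.625, A_nt = 0.25 in²; R_n = min(0.6F_uA_nv, 0.6F_yA_gv) + U_bs·F_u·A_nt = 105.8 kips → 79.4 kips.
Block shear governs: 79.4 kips.

79.4 kips (block shear governs)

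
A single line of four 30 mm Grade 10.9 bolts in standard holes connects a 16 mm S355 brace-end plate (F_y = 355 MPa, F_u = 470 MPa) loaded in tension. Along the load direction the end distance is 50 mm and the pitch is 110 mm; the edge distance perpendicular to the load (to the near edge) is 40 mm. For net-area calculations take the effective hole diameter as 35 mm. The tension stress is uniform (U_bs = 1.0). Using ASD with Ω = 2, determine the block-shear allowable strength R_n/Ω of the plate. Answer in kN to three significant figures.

666 kN

Shear plane L_v = 50 + 3·110 = 380 mm; A_gv = 380 × 16 = 6080 mm².
A_nv = (380 − 3.5·35) × 16 = 4120 mm².
A_nt = (40 − 0.5·35) × 16 = 360 mm².
0.6 F_u A_nv = 1162 kN; 0.6 F_y A_gv = 1295 kN → shear rupture governs the shear term.
R_n = 1162 + 1.0 × 470 × 360 / 1000 = 1331 kN.
Allowable strength R_n/Ω = 1331 / 2 = 666 kN.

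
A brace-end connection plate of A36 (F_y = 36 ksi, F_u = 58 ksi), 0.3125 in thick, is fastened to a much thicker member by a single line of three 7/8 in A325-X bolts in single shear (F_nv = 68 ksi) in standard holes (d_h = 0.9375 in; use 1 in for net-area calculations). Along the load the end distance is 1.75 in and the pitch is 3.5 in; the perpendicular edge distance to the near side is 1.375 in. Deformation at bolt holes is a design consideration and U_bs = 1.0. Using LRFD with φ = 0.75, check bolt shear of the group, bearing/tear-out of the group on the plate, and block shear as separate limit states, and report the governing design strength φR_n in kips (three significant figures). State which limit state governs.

56.2 kips (block shear governs)

Bolt shear: A_b = π·0.875²/4 = 0.6013 in²; R_n = 68 × 0.6013 × 3 × 1 = 122.7 kips → 0.75 × 122.7 = 92 kips.
Bearing: edge l_c = 1.281, r_n = 27.87 kips; interior l_c = 2.562, r_n = 38.06 kips; R_n = 27.87 + 2·38.06 = 104 kips → 78 kips.
Block shear: A_gv = 2.734, A_nv = 1.953, A_nt = 0.2734 in²; R_n = min(0.6F_uA_nv, 0.6F_yA_gv) + U_bs·F_u·A_nt = 74.92 kips → 56.2 kips.
Block shear governs: 56.2 kips.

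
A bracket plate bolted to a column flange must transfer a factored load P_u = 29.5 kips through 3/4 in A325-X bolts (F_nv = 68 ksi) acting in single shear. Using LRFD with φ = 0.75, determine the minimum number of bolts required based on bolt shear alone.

2 bolts

A_b = π·0.75²/4 = 0.4418 in².
Per-bolt design strength φR_n = 0.75 × 68 × 0.4418 × 1 = 22.53 kips.
n ≥ 29.5 / 22.53 = 1.309 → use 2 bolts.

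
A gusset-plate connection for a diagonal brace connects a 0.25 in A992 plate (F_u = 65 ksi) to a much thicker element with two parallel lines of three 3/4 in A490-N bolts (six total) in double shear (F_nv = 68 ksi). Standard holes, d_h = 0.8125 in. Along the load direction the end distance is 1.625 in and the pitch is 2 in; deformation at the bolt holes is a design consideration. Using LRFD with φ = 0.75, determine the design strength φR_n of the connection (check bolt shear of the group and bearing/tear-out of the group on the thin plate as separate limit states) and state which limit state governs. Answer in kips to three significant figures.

105 kips (bearing governs)

Bolt shear: A_b = π·0.75²/4 = 0.4418 in²; R_n = 68 × 0.4418 × 6 × 2 = 360.5 kips → 0.75 × 360.5 = 270 kips.
Bearing (1.2 l_c t F_u ≤ 2.4 d t F_u): upper limit = 2.4·0.75·0.25·65 = 29.25 kips.
  Edge l_c = 1.625 − 0.8125/2 = 1.219 → r_n = 23.77 kips; interior l_c = 2 − 0.8125 = 1.188 → r_n = 23.16 kips.
  R_n,bearing = 2·23.77 + 4·23.16 = 140.2 kips → 0.75 × 140.2 = 105 kips.
Bearing governs: 105 kips.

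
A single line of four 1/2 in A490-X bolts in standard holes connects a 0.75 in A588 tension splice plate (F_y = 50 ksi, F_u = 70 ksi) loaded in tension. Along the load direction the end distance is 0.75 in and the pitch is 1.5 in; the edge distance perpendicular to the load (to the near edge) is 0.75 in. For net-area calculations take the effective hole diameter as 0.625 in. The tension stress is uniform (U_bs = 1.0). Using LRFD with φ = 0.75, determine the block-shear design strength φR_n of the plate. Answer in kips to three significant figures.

Shear plane L_v = 0.75 + 3·1.5 = 5.25 in; A_gv = 5.25 × 0.75 = 3.938 in².
A_nv = (5.25 − 3.5·0.625) × 0.75 = 2.297 in².
A_nt = (0.75 − 0.5·0.625) × 0.75 = 0.3281 in².
0.6 F_u A_nv = 96.47 kips; 0.6 F_y A_gv = 118.1 kips → shear rupture governs the shear term.
R_n = 96.47 + 1.0 × 70 × 0.3281 = 119.4 kips.
Design strength φR_n = 0.75 × 119.4 = 89.6 kips.

89.6 kips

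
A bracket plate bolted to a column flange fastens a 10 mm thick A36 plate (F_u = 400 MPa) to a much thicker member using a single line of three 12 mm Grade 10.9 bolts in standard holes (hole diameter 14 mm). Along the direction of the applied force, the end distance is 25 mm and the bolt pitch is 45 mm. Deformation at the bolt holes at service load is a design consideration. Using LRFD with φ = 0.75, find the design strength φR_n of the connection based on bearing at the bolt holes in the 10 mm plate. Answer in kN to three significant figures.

Per bolt r_n = 1.2 l_c t F_u ≤ 2.4 d t F_u; upper limit = 2.4 × 12 × 10 × 400 / 1000 = 115.2 kN.
Edge bolt: l_c = 25 − 14/2 = 18 mm → 1.2 × 18 × 10 × 400 / 1000 = 86.4 → r_n = 86.4 kN.
Interior bolts: l_c = 45 − 14 = 31 mm → 1.2 × 31 × 10 × 400 / 1000 = 148.8 → r_n = 115.2 kN.
R_n = 1 × 86.4 + 2 × 115.2 = 316.8 kN.
Design strength φR_n = 0.75 × 316.8 = 238 kN.

238 kN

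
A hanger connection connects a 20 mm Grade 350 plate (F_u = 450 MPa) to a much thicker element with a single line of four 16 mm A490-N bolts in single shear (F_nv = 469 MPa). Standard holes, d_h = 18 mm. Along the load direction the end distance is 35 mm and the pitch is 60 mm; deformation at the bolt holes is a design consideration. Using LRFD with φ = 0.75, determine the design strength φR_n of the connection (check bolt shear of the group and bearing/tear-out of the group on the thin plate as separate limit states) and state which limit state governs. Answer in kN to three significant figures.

Bolt shear: A_b = π·16²/4 = 201.1 mm²; R_n = 469 × 201.1 × 4 × 1 / 1000 = 377.2 kN → 0.75 × 377.2 = 283 kN.
Bearing (1.2 l_c t F_u ≤ 2.4 d t F_u): upper limit = 2.4·16·20·450 / 1000 = 345.6 kN.
  Edge l_c = 35 − 18/2 = 26 → r_n = 280.8 kN; interior l_c = 60 − 18 = 42 → r_n = 345.6 kN.
  R_n,bearing = 1·280.8 + 3·345.6 = 1318 kN → 0.75 × 1318 = 988 kN.
Bolt shear governs: 283 kN.

283 kN (bolt shear governs)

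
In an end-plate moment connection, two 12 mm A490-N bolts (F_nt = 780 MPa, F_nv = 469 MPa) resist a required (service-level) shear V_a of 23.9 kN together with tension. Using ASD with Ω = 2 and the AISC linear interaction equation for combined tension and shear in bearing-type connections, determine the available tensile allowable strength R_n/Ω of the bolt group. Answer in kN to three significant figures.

74.9 kN

A_b = π·12²/4 = 113.1 mm²; f_rv = 23.9 × 1000 / (2 × 113.1) = 105.7 MPa.
F'_nt = 1.3 F_nt − (Ω F_nt / F_nv) f_rv = 1.3·780 − (2·780/469)·105.7 = 662.5 MPa, capped at F_nt → F'_nt = 662.5 MPa.
R_n = F'_nt · A_b · n = 662.5 × 113.1 × 2 / 1000 = 149.9 kN.
Allowable strength R_n/Ω = 149.9 / 2 = 74.9 kN.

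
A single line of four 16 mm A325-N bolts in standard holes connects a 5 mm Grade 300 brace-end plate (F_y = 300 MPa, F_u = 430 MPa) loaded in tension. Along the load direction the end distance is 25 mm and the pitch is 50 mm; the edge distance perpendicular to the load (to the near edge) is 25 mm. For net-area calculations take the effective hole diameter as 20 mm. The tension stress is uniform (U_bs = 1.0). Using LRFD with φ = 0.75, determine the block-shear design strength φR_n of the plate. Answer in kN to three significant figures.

126 kN

Shear plane L_v = 25 + 3·50 = 175 mm; A_gv = 175 × 5 = 875 mm².
A_nv = (175 − 3.5·20) × 5 = 525 mm².
A_nt = (25 − 0.5·20) × 5 = 75 mm².
0.6 F_u A_nv = 135.4 kN; 0.6 F_y A_gv = 157.5 kN → shear rupture governs the shear term.
R_n = 135.4 + 1.0 × 430 × 75 / 1000 = 167.7 kN.
Design strength φR_n = 0.75 × 167.7 = 126 kN.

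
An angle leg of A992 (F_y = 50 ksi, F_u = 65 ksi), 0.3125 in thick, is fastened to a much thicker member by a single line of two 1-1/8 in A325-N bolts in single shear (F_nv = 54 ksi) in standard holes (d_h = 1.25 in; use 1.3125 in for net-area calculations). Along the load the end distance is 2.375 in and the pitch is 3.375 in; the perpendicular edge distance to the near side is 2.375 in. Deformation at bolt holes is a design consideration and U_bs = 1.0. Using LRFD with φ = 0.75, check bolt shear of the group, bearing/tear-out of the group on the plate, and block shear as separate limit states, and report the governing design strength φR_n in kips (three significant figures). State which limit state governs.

Bolt shear: A_b = π·1.125²/4 = 0.994 in²; R_n = 54 × 0.994 × 2 × 1 = 107.4 kips → 0.75 × 107.4 = 80.5 kips.
Bearing: edge l_c = 1.75, r_n = 42.66 kips; interior l_c = 2.125, r_n = 51.8 kips; R_n = 42.66 + 1·51.8 = 94.45 kips → 70.8 kips.
Block shear: A_gv = 1.797, A_nv = 1.182, A_nt = 0.5371 in²; R_n = min(0.6F_uA_nv, 0.6F_yA_gv) + U_bs·F_u·A_nt = 81 kips → 60.7 kips.
Block shear governs: 60.7 kips.

60.7 kips (block shear governs)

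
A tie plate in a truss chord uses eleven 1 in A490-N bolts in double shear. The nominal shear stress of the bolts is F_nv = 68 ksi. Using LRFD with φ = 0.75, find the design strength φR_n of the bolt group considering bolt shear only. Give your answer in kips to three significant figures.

A_b = π × 1² / 4 = 0.7854 in².
R_n = F_nv · A_b · n · n_s = 68 × 0.7854 × 11 × 2 = 1175 kips.
Design strength φR_n = 0.75 × 1175 = 881 kips.

881 kips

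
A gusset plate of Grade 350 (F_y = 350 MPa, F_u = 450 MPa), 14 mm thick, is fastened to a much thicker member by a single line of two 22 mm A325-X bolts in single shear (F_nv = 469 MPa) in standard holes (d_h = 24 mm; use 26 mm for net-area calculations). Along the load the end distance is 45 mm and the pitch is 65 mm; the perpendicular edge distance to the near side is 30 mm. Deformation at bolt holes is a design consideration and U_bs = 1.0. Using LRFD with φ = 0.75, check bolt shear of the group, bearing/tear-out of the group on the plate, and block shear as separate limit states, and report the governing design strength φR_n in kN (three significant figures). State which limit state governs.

Bolt shear: A_b = π·22²/4 = 380.1 mm²; R_n = 469 × 380.1 × 2 × 1 / 1000 = 356.6 kN → 0.75 × 356.6 = 267 kN.
Bearing: edge l_c = 33, r_n = 249.5 kN; interior l_c = 41, r_n = 310 kN; R_n = 249.5 + 1·310 = 559.4 kN → 420 kN.
Block shear: A_gv = 1540, A_nv = 994, A_nt = 238 mm²; R_n = min(0.6F_uA_nv, 0.6F_yA_gv) + U_bs·F_u·A_nt = 375.5 kN → 282 kN.
Bolt shear governs: 267 kN.

267 kN (bolt shear governs)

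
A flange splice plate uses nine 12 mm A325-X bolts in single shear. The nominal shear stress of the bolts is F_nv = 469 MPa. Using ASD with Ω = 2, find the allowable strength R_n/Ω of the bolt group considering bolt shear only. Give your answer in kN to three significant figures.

239 kN

A_b = π × 12² / 4 = 113.1 mm².
R_n = F_nv · A_b · n · n_s = 469 × 113.1 × 9 × 1 / 1000 = 477.4 kN.
Allowable strength R_n/Ω = 477.4 / 2 = 239 kN.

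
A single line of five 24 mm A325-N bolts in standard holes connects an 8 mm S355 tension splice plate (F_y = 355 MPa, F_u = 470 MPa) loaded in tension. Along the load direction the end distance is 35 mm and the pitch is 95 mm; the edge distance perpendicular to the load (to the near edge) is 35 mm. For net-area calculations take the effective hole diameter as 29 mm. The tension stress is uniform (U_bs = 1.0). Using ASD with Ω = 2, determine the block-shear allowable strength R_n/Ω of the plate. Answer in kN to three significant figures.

Shear plane L_v = 35 + 4·95 = 415 mm; A_gv = 415 × 8 = 3320 mm².
A_nv = (415 − 4.5·29) × 8 = 2276 mm².
A_nt = (35 − 0.5·29) × 8 = 164 mm².
0.6 F_u A_nv = 641.8 kN; 0.6 F_y A_gv = 707.2 kN → shear rupture governs the shear term.
R_n = 641.8 + 1.0 × 470 × 164 / 1000 = 718.9 kN.
Allowable strength R_n/Ω = 718.9 / 2 = 359 kN.

359 kN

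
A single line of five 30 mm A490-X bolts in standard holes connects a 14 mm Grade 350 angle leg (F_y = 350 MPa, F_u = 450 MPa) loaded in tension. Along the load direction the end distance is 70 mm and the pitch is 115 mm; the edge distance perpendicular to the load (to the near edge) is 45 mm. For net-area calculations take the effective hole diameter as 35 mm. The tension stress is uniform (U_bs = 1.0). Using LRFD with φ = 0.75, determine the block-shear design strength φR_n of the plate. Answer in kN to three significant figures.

1190 kN

Shear plane L_v = 70 + 4·115 = 530 mm; A_gv = 530 × 14 = 7420 mm².
A_nv = (530 − 4.5·35) × 14 = 5215 mm².
A_nt = (45 − 0.5·35) × 14 = 385 mm².
0.6 F_u A_nv = 1408 kN; 0.6 F_y A_gv = 1558 kN → shear rupture governs the shear term.
R_n = 1408 + 1.0 × 450 × 385 / 1000 = 1581 kN.
Design strength φR_n = 0.75 × 1581 = 1190 kN.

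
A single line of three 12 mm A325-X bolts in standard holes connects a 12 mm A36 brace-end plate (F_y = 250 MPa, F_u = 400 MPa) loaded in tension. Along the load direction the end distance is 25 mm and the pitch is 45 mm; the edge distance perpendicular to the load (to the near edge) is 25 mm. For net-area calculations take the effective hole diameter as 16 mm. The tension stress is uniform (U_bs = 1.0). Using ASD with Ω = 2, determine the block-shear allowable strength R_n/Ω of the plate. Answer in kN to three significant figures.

Shear plane L_v = 25 + 2·45 = 115 mm; A_gv = 115 × 12 = 1380 mm².
A_nv = (115 − 2.5·16) × 12 = 900 mm².
A_nt = (25 − 0.5·16) × 12 = 204 mm².
0.6 F_u A_nv = 216 kN; 0.6 F_y A_gv = 207 kN → shear yielding governs the shear term.
R_n = 207 + 1.0 × 400 × 204 / 1000 = 288.6 kN.
Allowable strength R_n/Ω = 288.6 / 2 = 144 kN.

144 kN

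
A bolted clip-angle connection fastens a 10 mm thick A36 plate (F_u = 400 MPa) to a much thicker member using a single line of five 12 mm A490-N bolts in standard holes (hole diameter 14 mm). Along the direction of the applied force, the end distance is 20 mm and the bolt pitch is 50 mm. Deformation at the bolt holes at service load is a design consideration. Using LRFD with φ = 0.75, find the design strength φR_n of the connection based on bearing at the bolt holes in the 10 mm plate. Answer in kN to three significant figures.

Per bolt r_n = 1.2 l_c t F_u ≤ 2.4 d t F_u; upper limit = 2.4 × 12 × 10 × 400 / 1000 = 115.2 kN.
Edge bolt: l_c = 20 − 14/2 = 13 mm → 1.2 × 13 × 10 × 400 / 1000 = 62.4 → r_n = 62.4 kN.
Interior bolts: l_c = 50 − 14 = 36 mm → 1.2 × 36 × 10 × 400 / 1000 = 172.8 → r_n = 115.2 kN.
R_n = 1 × 62.4 + 4 × 115.2 = 523.2 kN.
Design strength φR_n = 0.75 × 523.2 = 392 kN.

392 kN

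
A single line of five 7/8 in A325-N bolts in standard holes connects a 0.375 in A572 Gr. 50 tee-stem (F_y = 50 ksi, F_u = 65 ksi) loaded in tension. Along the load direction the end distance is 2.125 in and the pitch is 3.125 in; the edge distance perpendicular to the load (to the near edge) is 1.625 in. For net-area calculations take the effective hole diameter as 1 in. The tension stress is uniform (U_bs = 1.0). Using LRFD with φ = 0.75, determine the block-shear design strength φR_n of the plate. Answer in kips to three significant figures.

132 kips

Shear plane L_v = 2.125 + 4·3.125 = 14.62 in; A_gv = 14.62 × 0.375 = 5.484 in².
A_nv = (14.62 − 4.5·1) × 0.375 = 3.797 in².
A_nt = (1.625 − 0.5·1) × 0.375 = 0.4219 in².
0.6 F_u A_nv = 148.1 kips; 0.6 F_y A_gv = 164.5 kips → shear rupture governs the shear term.
R_n = 148.1 + 1.0 × 65 × 0.4219 = 175.5 kips.
Design strength φR_n = 0.75 × 175.5 = 132 kips.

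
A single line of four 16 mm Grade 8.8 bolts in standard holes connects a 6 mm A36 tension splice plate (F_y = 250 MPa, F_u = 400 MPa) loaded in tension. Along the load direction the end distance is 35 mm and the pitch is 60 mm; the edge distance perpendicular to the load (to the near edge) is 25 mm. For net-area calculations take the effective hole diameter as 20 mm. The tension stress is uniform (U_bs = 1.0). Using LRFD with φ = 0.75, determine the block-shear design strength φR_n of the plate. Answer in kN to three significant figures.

172 kN

Shear plane L_v = 35 + 3·60 = 215 mm; A_gv = 215 × 6 = 1290 mm².
A_nv = (215 − 3.5·20) × 6 = 870 mm².
A_nt = (25 − 0.5·20) × 6 = 90 mm².
0.6 F_u A_nv = 208.8 kN; 0.6 F_y A_gv = 193.5 kN → shear yielding governs the shear term.
R_n = 193.5 + 1.0 × 400 × 90 / 1000 = 229.5 kN.
Design strength φR_n = 0.75 × 229.5 = 172 kN.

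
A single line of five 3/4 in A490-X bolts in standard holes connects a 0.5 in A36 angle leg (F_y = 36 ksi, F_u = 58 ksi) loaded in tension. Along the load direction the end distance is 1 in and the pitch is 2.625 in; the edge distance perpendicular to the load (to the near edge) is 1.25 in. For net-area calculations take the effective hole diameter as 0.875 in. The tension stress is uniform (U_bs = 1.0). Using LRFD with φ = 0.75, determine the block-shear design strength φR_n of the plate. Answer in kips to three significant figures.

Shear plane L_v = 1 + 4·2.625 = 11.5 in; A_gv = 11.5 × 0.5 = 5.75 in².
A_nv = (11.5 − 4.5·0.875) × 0.5 = 3.781 in².
A_nt = (1.25 − 0.5·0.875) × 0.5 = 0.4062 in².
0.6 F_u A_nv = 131.6 kips; 0.6 F_y A_gv = 124.2 kips → shear yielding governs the shear term.
R_n = 124.2 + 1.0 × 58 × 0.4062 = 147.8 kips.
Design strength φR_n = 0.75 × 147.8 = 111 kips.

111 kips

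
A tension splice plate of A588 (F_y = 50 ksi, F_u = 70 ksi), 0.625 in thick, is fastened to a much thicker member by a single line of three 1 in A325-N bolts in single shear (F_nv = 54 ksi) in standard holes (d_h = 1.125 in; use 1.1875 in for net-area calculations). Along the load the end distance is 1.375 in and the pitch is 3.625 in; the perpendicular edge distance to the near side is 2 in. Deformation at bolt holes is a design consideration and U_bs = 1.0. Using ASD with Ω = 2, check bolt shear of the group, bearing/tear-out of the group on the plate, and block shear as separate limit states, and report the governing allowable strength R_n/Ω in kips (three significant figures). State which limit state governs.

63.6 kips (bolt shear governs)

Bolt shear: A_b = π·1²/4 = 0.7854 in²; R_n = 54 × 0.7854 × 3 × 1 = 127.2 kips → 127.2 / 2 = 63.6 kips.
Bearing: edge l_c = 0.8125, r_n = 42.66 kips; interior l_c = 2.5, r_n = 105 kips; R_n = 42.66 + 2·105 = 252.7 kips → 126 kips.
Block shear: A_gv = 5.391, A_nv = 3.535, A_nt = 0.8789 in²; R_n = min(0.6F_uA_nv, 0.6F_yA_gv) + U_bs·F_u·A_nt = 210 kips → 105 kips.
Bolt shear governs: 63.6 kips.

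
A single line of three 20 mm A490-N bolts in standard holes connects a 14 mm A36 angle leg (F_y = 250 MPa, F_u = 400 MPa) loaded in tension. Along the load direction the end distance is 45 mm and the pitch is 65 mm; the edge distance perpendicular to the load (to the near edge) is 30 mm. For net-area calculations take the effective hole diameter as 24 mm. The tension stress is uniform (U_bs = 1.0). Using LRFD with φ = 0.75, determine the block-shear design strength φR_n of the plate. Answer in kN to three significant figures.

351 kN

Shear plane L_v = 45 + 2·65 = 175 mm; A_gv = 175 × 14 = 2450 mm².
A_nv = (175 − 2.5·24) × 14 = 1610 mm².
A_nt = (30 − 0.5·24) × 14 = 252 mm².
0.6 F_u A_nv = 386.4 kN; 0.6 F_y A_gv = 367.5 kN → shear yielding governs the shear term.
R_n = 367.5 + 1.0 × 400 × 252 / 1000 = 468.3 kN.
Design strength φR_n = 0.75 × 468.3 = 351 kN.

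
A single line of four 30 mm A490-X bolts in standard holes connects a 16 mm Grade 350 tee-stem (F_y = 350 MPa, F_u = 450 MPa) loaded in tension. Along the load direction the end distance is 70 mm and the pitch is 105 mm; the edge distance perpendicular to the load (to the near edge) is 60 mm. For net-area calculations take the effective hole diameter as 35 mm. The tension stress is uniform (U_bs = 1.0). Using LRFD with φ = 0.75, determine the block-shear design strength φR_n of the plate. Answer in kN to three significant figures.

1080 kN

Shear plane L_v = 70 + 3·105 = 385 mm; A_gv = 385 × 16 = 6160 mm².
A_nv = (385 − 3.5·35) × 16 = 4200 mm².
A_nt = (60 − 0.5·35) × 16 = 680 mm².
0.6 F_u A_nv = 1134 kN; 0.6 F_y A_gv = 1294 kN → shear rupture governs the shear term.
R_n = 1134 + 1.0 × 450 × 680 / 1000 = 1440 kN.
Design strength φR_n = 0.75 × 1440 = 1080 kN.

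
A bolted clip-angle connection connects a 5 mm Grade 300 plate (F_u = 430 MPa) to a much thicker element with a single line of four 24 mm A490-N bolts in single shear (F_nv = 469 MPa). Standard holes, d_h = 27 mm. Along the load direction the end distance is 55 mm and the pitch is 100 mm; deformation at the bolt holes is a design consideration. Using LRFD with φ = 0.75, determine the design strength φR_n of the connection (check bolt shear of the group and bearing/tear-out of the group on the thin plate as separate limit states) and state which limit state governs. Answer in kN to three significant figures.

359 kN (bearing governs)

Bolt shear: A_b = π·24²/4 = 452.4 mm²; R_n = 469 × 452.4 × 4 × 1 / 1000 = 848.7 kN → 0.75 × 848.7 = 637 kN.
Bearing (1.2 l_c t F_u ≤ 2.4 d t F_u): upper limit = 2.4·24·5·430 / 1000 = 123.8 kN.
  Edge l_c = 55 − 27/2 = 41.5 → r_n = 107.1 kN; interior l_c = 100 − 27 = 73 → r_n = 123.8 kN.
  R_n,bearing = 1·107.1 + 3·123.8 = 478.6 kN → 0.75 × 478.6 = 359 kN.
Bearing governs: 359 kN.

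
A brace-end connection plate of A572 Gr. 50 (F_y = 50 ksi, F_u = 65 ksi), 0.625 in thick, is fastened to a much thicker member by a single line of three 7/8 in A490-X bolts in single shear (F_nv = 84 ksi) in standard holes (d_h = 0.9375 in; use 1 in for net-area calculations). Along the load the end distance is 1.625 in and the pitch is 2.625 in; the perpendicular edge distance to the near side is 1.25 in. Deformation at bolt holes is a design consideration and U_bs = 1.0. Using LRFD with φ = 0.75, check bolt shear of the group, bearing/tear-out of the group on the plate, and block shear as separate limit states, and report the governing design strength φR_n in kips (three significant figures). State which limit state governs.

Bolt shear: A_b = π·0.875²/4 = 0.6013 in²; R_n = 84 × 0.6013 × 3 × 1 = 151.5 kips → 0.75 × 151.5 = 114 kips.
Bearing: edge l_c = 1.156, r_n = 56.37 kips; interior l_c = 1.688, r_n = 82.27 kips; R_n = 56.37 + 2·82.27 = 220.9 kips → 166 kips.
Block shear: A_gv = 4.297, A_nv = 2.734, A_nt = 0.4688 in²; R_n = min(0.6F_uA_nv, 0.6F_yA_gv) + U_bs·F_u·A_nt = 137.1 kips → 103 kips.
Block shear governs: 103 kips.

103 kips (block shear governs)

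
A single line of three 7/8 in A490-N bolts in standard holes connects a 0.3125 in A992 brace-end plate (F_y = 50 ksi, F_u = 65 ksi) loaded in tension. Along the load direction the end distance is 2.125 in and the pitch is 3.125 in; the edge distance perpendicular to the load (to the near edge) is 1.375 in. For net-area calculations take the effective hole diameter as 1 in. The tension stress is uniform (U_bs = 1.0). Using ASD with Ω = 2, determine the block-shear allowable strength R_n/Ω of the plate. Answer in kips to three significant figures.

Shear plane L_v = 2.125 + 2·3.125 = 8.375 in; A_gv = 8.375 × 0.3125 = 2.617 in².
A_nv = (8.375 − 2.5·1) × 0.3125 = 1.836 in².
A_nt = (1.375 − 0.5·1) × 0.3125 = 0.2734 in².
0.6 F_u A_nv = 71.6 kips; 0.6 F_y A_gv = 78.52 kips → shear rupture governs the shear term.
R_n = 71.6 + 1.0 × 65 × 0.2734 = 89.38 kips.
Allowable strength R_n/Ω = 89.38 / 2 = 44.7 kips.

44.7 kips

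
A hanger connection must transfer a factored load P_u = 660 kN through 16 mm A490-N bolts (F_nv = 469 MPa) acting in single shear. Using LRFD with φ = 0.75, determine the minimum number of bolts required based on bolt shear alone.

A_b = π·16²/4 = 201.1 mm².
Per-bolt design strength φR_n = 0.75 × 469 × 201.1 × 1 / 1000 = 70.72 kN.
n ≥ 660 / 70.72 = 9.332 → use 10 bolts.

10 bolts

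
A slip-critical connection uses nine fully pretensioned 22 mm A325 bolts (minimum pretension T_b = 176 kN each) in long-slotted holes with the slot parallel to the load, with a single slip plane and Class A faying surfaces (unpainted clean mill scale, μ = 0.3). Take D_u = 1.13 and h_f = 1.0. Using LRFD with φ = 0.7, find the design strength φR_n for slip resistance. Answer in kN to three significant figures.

376 kN

R_n = μ · D_u · h_f · T_b · n_s · n_b = 0.3 × 1.13 × 1.0 × 176 × 1 × 9 = 537 kN.
Design strength φR_n = 0.7 × 537 = 376 kN.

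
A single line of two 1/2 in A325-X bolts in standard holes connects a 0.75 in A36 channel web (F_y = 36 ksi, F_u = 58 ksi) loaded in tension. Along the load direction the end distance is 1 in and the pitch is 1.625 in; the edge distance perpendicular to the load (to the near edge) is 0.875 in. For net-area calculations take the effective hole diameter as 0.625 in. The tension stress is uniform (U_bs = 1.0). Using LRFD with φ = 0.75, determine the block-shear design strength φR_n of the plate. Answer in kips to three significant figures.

Shear plane L_v = 1 + 1·1.625 = 2.625 in; A_gv = 2.625 × 0.75 = 1.969 in².
A_nv = (2.625 − 1.5·0.625) × 0.75 = 1.266 in².
A_nt = (0.875 − 0.5·0.625) × 0.75 = 0.4219 in².
0.6 F_u A_nv = 44.04 kips; 0.6 F_y A_gv = 42.52 kips → shear yielding governs the shear term.
R_n = 42.52 + 1.0 × 58 × 0.4219 = 66.99 kips.
Design strength φR_n = 0.75 × 66.99 = 50.2 kips.

50.2 kips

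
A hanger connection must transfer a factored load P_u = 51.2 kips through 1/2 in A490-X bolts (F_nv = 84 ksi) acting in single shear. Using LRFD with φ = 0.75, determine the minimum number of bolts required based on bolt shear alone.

A_b = π·0.5²/4 = 0.1963 in².
Per-bolt design strength φR_n = 0.75 × 84 × 0.1963 × 1 = 12.37 kips.
n ≥ 51.2 / 12.37 = 4.139 → use 5 bolts.

5 bolts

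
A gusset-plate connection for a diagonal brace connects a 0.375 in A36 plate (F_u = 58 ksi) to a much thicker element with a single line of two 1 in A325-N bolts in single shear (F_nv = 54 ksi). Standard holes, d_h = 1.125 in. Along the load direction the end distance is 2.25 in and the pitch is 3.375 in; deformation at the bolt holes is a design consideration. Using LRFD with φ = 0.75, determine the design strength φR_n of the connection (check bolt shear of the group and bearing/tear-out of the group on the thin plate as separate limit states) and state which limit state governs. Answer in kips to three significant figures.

63.6 kips (bolt shear governs)

Bolt shear: A_b = π·1²/4 = 0.7854 in²; R_n = 54 × 0.7854 × 2 × 1 = 84.82 kips → 0.75 × 84.82 = 63.6 kips.
Bearing (1.2 l_c t F_u ≤ 2.4 d t F_u): upper limit = 2.4·1·0.375·58 = 52.2 kips.
  Edge l_c = 2.25 − 1.125/2 = 1.688 → r_n = 44.04 kips; interior l_c = 3.375 − 1.125 = 2.25 → r_n = 52.2 kips.
  R_n,bearing = 1·44.04 + 1·52.2 = 96.24 kips → 0.75 × 96.24 = 72.2 kips.
Bolt shear governs: 63.6 kips.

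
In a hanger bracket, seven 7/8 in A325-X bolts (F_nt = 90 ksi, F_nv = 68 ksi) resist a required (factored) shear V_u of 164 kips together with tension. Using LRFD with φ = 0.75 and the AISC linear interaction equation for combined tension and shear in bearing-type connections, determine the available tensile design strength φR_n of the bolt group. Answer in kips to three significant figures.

152 kips

A_b = π·0.875²/4 = 0.6013 in²; f_rv = 164 / (7 × 0.6013) = 38.96 ksi.
F'_nt = 1.3 F_nt − (F_nt / φF_nv) f_rv = 1.3·90 − (90/(0.75·68))·38.96 = 48.24 ksi, capped at F_nt → F'_nt = 48.24 ksi.
R_n = F'_nt · A_b · n = 48.24 × 0.6013 × 7 = 203.1 kips.
Design strength φR_n = 0.75 × 203.1 = 152 kips.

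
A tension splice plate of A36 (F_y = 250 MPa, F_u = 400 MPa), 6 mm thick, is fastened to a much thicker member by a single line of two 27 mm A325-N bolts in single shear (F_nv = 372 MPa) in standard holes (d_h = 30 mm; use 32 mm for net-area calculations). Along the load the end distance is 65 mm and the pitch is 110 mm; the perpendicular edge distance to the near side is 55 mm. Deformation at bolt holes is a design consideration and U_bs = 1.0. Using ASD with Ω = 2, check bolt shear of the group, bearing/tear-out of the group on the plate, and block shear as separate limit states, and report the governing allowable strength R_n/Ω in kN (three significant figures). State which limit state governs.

126 kN (block shear governs)

Bolt shear: A_b = π·27²/4 = 572.6 mm²; R_n = 372 × 572.6 × 2 × 1 / 1000 = 426 kN → 426 / 2 = 213 kN.
Bearing: edge l_c = 50, r_n = 144 kN; interior l_c = 80, r_n = 155.5 kN; R_n = 144 + 1·155.5 = 299.5 kN → 150 kN.
Block shear: A_gv = 1050, A_nv = 762, A_nt = 234 mm²; R_n = min(0.6F_uA_nv, 0.6F_yA_gv) + U_bs·F_u·A_nt = 251.1 kN → 126 kN.
Block shear governs: 126 kN.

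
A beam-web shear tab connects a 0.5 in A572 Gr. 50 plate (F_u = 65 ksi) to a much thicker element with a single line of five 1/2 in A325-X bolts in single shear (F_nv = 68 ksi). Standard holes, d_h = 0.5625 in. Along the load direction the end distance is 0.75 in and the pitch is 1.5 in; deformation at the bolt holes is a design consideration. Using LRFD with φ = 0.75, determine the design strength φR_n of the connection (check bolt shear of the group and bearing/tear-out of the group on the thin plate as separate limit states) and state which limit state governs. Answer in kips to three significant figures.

50.1 kips (bolt shear governs)

Bolt shear: A_b = π·0.5²/4 = 0.1963 in²; R_n = 68 × 0.1963 × 5 × 1 = 66.76 kips → 0.75 × 66.76 = 50.1 kips.
Bearing (1.2 l_c t F_u ≤ 2.4 d t F_u): upper limit = 2.4·0.5·0.5·65 = 39 kips.
  Edge l_c = 0.75 − 0.5625/2 = 0.4688 → r_n = 18.28 kips; interior l_c = 1.5 − 0.5625 = 0.9375 → r_n = 36.56 kips.
  R_n,bearing = 1·18.28 + 4·36.56 = 164.5 kips → 0.75 × 164.5 = 123 kips.
Bolt shear governs: 50.1 kips.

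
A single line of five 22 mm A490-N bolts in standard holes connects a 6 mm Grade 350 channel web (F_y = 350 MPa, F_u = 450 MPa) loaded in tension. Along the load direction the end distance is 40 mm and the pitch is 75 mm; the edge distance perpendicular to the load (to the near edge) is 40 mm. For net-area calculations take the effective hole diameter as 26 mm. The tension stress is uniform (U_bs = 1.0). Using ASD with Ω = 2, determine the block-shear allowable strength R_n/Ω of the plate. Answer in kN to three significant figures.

217 kN

Shear plane L_v = 40 + 4·75 = 340 mm; A_gv = 340 × 6 = 2040 mm².
A_nv = (340 − 4.5·26) × 6 = 1338 mm².
A_nt = (40 − 0.5·26) × 6 = 162 mm².
0.6 F_u A_nv = 361.3 kN; 0.6 F_y A_gv = 428.4 kN → shear rupture governs the shear term.
R_n = 361.3 + 1.0 × 450 × 162 / 1000 = 434.2 kN.
Allowable strength R_n/Ω = 434.2 / 2 = 217 kN.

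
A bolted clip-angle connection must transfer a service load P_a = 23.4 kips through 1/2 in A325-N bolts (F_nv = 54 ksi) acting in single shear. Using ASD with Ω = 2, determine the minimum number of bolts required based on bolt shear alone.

5 bolts

A_b = π·0.5²/4 = 0.1963 in².
Per-bolt allowable strength R_n/Ω = 54 × 0.1963 × 1 / 2 = 5.301 kips.
n ≥ 23.4 / 5.301 = 4.414 → use 5 bolts.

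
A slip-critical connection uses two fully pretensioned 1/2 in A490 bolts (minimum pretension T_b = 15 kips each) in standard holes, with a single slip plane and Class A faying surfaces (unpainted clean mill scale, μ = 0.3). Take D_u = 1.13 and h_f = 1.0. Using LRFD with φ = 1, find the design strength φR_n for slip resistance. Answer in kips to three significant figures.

R_n = μ · D_u · h_f · T_b · n_s · n_b = 0.3 × 1.13 × 1.0 × 15 × 1 × 2 = 10.17 kips.
Design strength φR_n = 1 × 10.17 = 10.2 kips.

10.2 kips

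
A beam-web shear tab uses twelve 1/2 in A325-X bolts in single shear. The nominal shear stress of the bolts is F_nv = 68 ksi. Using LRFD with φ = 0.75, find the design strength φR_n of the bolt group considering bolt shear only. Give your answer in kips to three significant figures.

120 kips

A_b = π × 0.5² / 4 = 0.1963 in².
R_n = F_nv · A_b · n · n_s = 68 × 0.1963 × 12 × 1 = 160.2 kips.
Design strength φR_n = 0.75 × 160.2 = 120 kips.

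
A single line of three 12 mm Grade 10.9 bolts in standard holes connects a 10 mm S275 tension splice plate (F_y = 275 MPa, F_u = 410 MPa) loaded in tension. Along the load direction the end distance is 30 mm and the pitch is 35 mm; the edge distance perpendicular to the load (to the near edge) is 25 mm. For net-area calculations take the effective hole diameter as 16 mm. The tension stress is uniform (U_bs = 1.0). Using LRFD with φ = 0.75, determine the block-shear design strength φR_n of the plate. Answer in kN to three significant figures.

Shear plane L_v = 30 + 2·35 = 100 mm; A_gv = 100 × 10 = 1000 mm².
A_nv = (100 − 2.5·16) × 10 = 600 mm².
A_nt = (25 − 0.5·16) × 10 = 170 mm².
0.6 F_u A_nv = 147.6 kN; 0.6 F_y A_gv = 165 kN → shear rupture governs the shear term.
R_n = 147.6 + 1.0 × 410 × 170 / 1000 = 217.3 kN.
Design strength φR_n = 0.75 × 217.3 = 163 kN.

163 kN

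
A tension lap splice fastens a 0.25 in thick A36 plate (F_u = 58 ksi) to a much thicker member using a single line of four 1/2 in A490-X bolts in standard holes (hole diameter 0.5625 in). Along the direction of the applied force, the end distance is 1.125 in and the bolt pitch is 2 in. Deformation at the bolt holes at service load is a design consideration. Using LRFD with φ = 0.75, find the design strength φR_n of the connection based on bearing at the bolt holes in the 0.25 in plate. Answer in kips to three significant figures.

50.2 kips

Per bolt r_n = 1.2 l_c t F_u ≤ 2.4 d t F_u; upper limit = 2.4 × 0.5 × 0.25 × 58 = 17.4 kips.
Edge bolt: l_c = 1.125 − 0.5625/2 = 0.8438 in → 1.2 × 0.8438 × 0.25 × 58 = 14.68 → r_n = 14.68 kips.
Interior bolts: l_c = 2 − 0.5625 = 1.438 in → 1.2 × 1.438 × 0.25 × 58 = 25.01 → r_n = 17.4 kips.
R_n = 1 × 14.68 + 3 × 17.4 = 66.88 kips.
Design strength φR_n = 0.75 × 66.88 = 50.2 kips.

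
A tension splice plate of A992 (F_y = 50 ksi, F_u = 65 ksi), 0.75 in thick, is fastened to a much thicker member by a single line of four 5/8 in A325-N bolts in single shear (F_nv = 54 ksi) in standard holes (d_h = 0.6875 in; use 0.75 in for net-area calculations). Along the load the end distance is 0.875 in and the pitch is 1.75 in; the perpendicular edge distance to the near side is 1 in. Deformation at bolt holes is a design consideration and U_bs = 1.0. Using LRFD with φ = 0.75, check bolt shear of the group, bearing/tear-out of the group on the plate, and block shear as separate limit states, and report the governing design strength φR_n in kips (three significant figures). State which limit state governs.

49.7 kips (bolt shear governs)

Bolt shear: A_b = π·0.625²/4 = 0.3068 in²; R_n = 54 × 0.3068 × 4 × 1 = 66.27 kips → 0.75 × 66.27 = 49.7 kips.
Bearing: edge l_c = 0.5312, r_n = 31.08 kips; interior l_c = 1.062, r_n = 62.16 kips; R_n = 31.08 + 3·62.16 = 217.5 kips → 163 kips.
Block shear: A_gv = 4.594, A_nv = 2.625, A_nt = 0.4688 in²; R_n = min(0.6F_uA_nv, 0.6F_yA_gv) + U_bs·F_u·A_nt = 132.8 kips → 99.6 kips.
Bolt shear governs: 49.7 kips.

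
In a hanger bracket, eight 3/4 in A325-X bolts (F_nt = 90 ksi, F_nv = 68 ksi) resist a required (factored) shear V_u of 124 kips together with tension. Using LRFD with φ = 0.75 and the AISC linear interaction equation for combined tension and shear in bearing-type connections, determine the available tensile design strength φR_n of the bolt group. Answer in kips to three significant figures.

A_b = π·0.75²/4 = 0.4418 in²; f_rv = 124 / (8 × 0.4418) = 35.08 ksi.
F'_nt = 1.3 F_nt − (F_nt / φF_nv) f_rv = 1.3·90 − (90/(0.75·68))·35.08 = 55.09 ksi, capped at F_nt → F'_nt = 55.09 ksi.
R_n = F'_nt · A_b · n = 55.09 × 0.4418 × 8 = 194.7 kips.
Design strength φR_n = 0.75 × 194.7 = 146 kips.

146 kips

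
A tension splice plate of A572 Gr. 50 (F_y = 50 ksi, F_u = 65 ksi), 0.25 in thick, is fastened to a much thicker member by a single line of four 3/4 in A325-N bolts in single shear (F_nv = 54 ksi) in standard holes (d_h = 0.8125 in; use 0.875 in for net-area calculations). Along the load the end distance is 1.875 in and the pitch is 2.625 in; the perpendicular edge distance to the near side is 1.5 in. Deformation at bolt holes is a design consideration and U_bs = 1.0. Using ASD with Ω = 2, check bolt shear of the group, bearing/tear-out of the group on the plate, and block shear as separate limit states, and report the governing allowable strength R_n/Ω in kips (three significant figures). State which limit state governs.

41.2 kips (block shear governs)

Bolt shear: A_b = π·0.75²/4 = 0.4418 in²; R_n = 54 × 0.4418 × 4 × 1 = 95.43 kips → 95.43 / 2 = 47.7 kips.
Bearing: edge l_c = 1.469, r_n = 28.64 kips; interior l_c = 1.812, r_n = 29.25 kips; R_n = 28.64 + 3·29.25 = 116.4 kips → 58.2 kips.
Block shear: A_gv = 2.438, A_nv = 1.672, A_nt = 0.2656 in²; R_n = min(0.6F_uA_nv, 0.6F_yA_gv) + U_bs·F_u·A_nt = 82.47 kips → 41.2 kips.
Block shear governs: 41.2 kips.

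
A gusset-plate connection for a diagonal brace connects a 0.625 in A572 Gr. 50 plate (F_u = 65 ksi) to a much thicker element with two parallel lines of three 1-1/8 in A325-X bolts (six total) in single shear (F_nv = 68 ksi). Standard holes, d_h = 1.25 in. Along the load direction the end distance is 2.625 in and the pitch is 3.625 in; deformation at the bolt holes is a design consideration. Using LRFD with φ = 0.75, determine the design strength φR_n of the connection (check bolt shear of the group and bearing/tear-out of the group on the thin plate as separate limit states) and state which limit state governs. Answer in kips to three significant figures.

304 kips (bolt shear governs)

Bolt shear: A_b = π·1.125²/4 = 0.994 in²; R_n = 68 × 0.994 × 6 × 1 = 405.6 kips → 0.75 × 405.6 = 304 kips.
Bearing (1.2 l_c t F_u ≤ 2.4 d t F_u): upper limit = 2.4·1.125·0.625·65 = 109.7 kips.
  Edge l_c = 2.625 − 1.25/2 = 2 → r_n = 97.5 kips; interior l_c = 3.625 − 1.25 = 2.375 → r_n = 109.7 kips.
  R_n,bearing = 2·97.5 + 4·109.7 = 633.8 kips → 0.75 × 633.8 = 475 kips.
Bolt shear governs: 304 kips.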